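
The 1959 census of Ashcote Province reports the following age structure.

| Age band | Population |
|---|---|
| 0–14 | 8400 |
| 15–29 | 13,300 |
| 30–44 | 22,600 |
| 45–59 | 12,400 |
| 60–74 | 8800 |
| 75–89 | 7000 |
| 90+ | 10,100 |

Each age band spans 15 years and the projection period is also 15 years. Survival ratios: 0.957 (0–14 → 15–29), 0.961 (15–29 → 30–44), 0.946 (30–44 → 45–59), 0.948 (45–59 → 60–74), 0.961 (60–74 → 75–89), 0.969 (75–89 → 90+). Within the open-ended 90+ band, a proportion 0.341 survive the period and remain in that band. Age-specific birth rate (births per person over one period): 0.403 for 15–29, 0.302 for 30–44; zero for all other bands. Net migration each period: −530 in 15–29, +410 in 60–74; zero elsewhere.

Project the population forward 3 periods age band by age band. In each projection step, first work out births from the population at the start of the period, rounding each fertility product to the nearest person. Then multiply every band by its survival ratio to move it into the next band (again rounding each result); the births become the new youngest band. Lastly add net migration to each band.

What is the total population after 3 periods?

77305

Call the bands 1 to 7, youngest first.
Period 1:
Births: 13300 × 0.403 = 5360 ; 22600 × 0.302 = 6825 ⇒ total 12185
Band 2: 8400 × 0.957 = 8039
Band 3: 13300 × 0.961 = 12781
Band 4: 22600 × 0.946 = 21380
Band 5: 12400 × 0.948 = 11755
Band 6: 8800 × 0.961 = 8457
Band 7: 7000 × 0.969 + 10100 × 0.341 = 6783 + 3444 = 10227
Net migration: Band 2 − 530 → 7509; Band 5 + 410 → 12165
Giving 12185 / 7509 / 12781 / 21380 / 12165 / 8457 / 10227.
Period 2:
Births: 7509 × 0.403 = 3026 ; 12781 × 0.302 = 3860 ⇒ total 6886
Band 2: 12185 × 0.957 = 11661
Band 3: 7509 × 0.961 = 7216
Band 4: 12781 × 0.946 = 12091
Band 5: 21380 × 0.948 = 20268
Band 6: 12165 × 0.961 = 11691
Band 7: 8457 × 0.969 + 10227 × 0.341 = 8195 + 3487 = 11682
Net migration: Band 2 − 530 → 11131; Band 5 + 410 → 20678
Giving 6886 / 11131 / 7216 / 12091 / 20678 / 11691 / 11682.
Period 3:
Births: 11131 × 0.403 = 4486 ; 7216 × 0.302 = 2179 ⇒ total 6665
Band 2: 6886 × 0.957 = 6590
Band 3: 11131 × 0.961 = 10697
Band 4: 7216 × 0.946 = 6826
Band 5: 12091 × 0.948 = 11462
Band 6: 20678 × 0.961 = 19872
Band 7: 11691 × 0.969 + 11682 × 0.341 = 11329 + 3984 = 15313
Net migration: Band 2 − 530 → 6060; Band 5 + 410 → 11872
Giving 6665 / 6060 / 10697 / 6826 / 11872 / 19872 / 15313.
Total after period 3: 6665 + 6060 + 10697 + 6826 + 11872 + 19872 + 15313 = 77305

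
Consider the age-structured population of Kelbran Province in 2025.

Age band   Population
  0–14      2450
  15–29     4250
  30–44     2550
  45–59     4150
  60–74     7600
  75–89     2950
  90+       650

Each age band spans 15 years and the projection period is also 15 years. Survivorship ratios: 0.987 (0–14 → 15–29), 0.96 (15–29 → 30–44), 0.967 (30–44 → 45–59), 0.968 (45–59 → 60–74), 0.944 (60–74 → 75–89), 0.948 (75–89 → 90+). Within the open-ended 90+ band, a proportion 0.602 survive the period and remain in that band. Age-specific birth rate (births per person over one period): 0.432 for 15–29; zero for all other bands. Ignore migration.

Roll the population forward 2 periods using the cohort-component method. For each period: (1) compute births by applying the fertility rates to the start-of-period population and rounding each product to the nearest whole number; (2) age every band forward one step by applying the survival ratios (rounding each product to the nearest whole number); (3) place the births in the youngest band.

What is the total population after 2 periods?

24022

Period 1.
Births: 4250 × 0.432 = 1836
15–29: 2450 × 0.987 = 2418
30–44: 4250 × 0.96 = 4080
45–59: 2550 × 0.967 = 2466
60–74: 4150 × 0.968 = 4017
75–89: 7600 × 0.944 = 7174
90+: 2950 × 0.948 + 650 × 0.602 = 2797 + 391 = 3188
→ [1836, 2418, 4080, 2466, 4017, 7174, 3188]
Period 2.
Births: 2418 × 0.432 = 1045
15–29: 1836 × 0.987 = 1812
30–44: 2418 × 0.96 = 2321
45–59: 4080 × 0.967 = 3945
60–74: 2466 × 0.968 = 2387
75–89: 4017 × 0.944 = 3792
90+: 7174 × 0.948 + 3188 × 0.602 = 6801 + 1919 = 8720
→ [1045, 1812, 2321, 3945, 2387, 3792, 8720]
Total after period 2: 1045 + 1812 + 2321 + 3945 + 2387 + 3792 + 8720 = 24022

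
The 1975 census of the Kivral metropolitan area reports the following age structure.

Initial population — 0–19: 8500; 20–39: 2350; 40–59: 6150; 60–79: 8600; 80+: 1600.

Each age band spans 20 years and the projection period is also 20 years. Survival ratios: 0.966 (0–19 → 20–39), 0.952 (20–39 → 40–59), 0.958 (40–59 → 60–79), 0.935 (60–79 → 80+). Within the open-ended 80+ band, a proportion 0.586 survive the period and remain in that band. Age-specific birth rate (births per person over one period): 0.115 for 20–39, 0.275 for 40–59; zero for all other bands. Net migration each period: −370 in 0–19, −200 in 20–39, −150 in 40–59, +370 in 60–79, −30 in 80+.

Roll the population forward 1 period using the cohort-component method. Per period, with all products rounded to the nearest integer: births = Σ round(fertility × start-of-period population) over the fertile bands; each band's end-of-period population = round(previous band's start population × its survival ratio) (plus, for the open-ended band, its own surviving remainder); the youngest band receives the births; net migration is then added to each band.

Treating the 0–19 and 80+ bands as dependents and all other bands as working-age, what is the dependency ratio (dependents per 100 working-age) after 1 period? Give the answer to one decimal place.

64.4

Numbering the groups 1..5 from youngest to oldest:
— Period 1 —
Births: 2350 * 0.115 = 270, 6150 * 0.275 = 1691 → total 1961
Group 2: 8500 * 0.966 = 8211
Group 3: 2350 * 0.952 = 2237
Group 4: 6150 * 0.958 = 5892
Group 5: 8600 * 0.935 + 1600 * 0.586 = 8041 + 938 = 8979
Net migration: Group 1 − 370 → 1591; Group 2 − 200 → 8011; Group 3 − 150 → 2087; Group 4 + 370 → 6262; Group 5 − 30 → 8949
→ [1591, 8011, 2087, 6262, 8949]
Dependents (band 0–19 + band 80+) = 1591 + 8949 = 10540; working-age = 16360; ratio = 10540/16360 × 100 = 64.4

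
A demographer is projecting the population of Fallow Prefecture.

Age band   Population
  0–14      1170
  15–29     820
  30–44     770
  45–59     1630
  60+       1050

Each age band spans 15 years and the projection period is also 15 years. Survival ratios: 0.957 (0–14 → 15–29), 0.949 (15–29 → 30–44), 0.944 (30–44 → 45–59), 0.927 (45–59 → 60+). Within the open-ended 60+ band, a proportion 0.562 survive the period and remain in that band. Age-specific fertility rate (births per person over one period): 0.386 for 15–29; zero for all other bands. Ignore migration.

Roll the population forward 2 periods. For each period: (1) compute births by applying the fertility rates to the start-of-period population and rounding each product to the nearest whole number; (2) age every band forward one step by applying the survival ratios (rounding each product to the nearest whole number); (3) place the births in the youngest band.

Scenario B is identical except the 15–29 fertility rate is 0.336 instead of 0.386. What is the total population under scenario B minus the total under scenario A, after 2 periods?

— Period 1 —
Births: 820 × 0.386 = 317
15–29: 1170 × 0.957 = 1120
30–44: 820 × 0.949 = 778
45–59: 770 × 0.944 = 727
60+: 1630 × 0.927 + 1050 × 0.562 = 1511 + 590 = 2101
End of period: [317, 1120, 778, 727, 2101]
— Period 2 —
Births: 1120 × 0.386 = 432
15–29: 317 × 0.957 = 303
30–44: 1120 × 0.949 = 1063
45–59: 778 × 0.944 = 734
60+: 727 × 0.927 + 2101 × 0.562 = 674 + 1181 = 1855
End of period: [432, 303, 1063, 734, 1855]
Scenario A total after 2 periods: 4387
Scenario B projection —
— Period 1 —
Births: 820 × 0.336 = 276
15–29: 1170 × 0.957 = 1120
30–44: 820 × 0.949 = 778
45–59: 770 × 0.944 = 727
60+: 1630 × 0.927 + 1050 × 0.562 = 1511 + 590 = 2101
End of period: [276, 1120, 778, 727, 2101]
— Period 2 —
Births: 1120 × 0.336 = 376
15–29: 276 × 0.957 = 264
30–44: 1120 × 0.949 = 1063
45–59: 778 × 0.944 = 734
60+: 727 × 0.927 + 2101 × 0.562 = 674 + 1181 = 1855
End of period: [376, 264, 1063, 734, 1855]
Scenario B total after 2 periods: 4292
Difference B − A = 4292 − 4387 = -95

-95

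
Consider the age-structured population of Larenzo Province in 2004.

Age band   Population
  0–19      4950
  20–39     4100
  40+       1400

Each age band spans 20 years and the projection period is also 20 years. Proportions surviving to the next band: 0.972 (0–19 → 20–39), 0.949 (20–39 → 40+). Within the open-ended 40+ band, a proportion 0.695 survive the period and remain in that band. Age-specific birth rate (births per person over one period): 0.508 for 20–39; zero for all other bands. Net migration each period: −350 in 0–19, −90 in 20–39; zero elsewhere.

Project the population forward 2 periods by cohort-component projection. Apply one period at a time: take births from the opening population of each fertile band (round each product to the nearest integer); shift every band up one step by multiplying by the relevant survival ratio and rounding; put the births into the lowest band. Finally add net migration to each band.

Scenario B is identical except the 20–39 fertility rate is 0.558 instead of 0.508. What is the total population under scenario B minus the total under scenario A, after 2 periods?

— Period 1 —
Births: 4100 × 0.508 = 2083
20–39: 4950 × 0.972 = 4811
40+: 4100 × 0.949 + 1400 × 0.695 = 3891 + 973 = 4864
Net migration: 0–19 − 350 → 1733; 20–39 − 90 → 4721
Population now: 0–19=1733, 20–39=4721, 40+=4864
— Period 2 —
Births: 4721 × 0.508 = 2398
20–39: 1733 × 0.972 = 1684
40+: 4721 × 0.949 + 4864 × 0.695 = 4480 + 3380 = 7860
Net migration: 0–19 − 350 → 2048; 20–39 − 90 → 1594
Population now: 0–19=2048, 20–39=1594, 40+=7860
Scenario A total after 2 periods: 11502
Scenario B projection —
— Period 1 —
Births: 4100 × 0.558 = 2288
20–39: 4950 × 0.972 = 4811
40+: 4100 × 0.949 + 1400 × 0.695 = 3891 + 973 = 4864
Net migration: 0–19 − 350 → 1938; 20–39 − 90 → 4721
Population now: 0–19=1938, 20–39=4721, 40+=4864
— Period 2 —
Births: 4721 × 0.558 = 2634
20–39: 1938 × 0.972 = 1884
40+: 4721 × 0.949 + 4864 × 0.695 = 4480 + 3380 = 7860
Net migration: 0–19 − 350 → 2284; 20–39 − 90 → 1794
Population now: 0–19=2284, 20–39=1794, 40+=7860
Scenario B total after 2 periods: 11938
Difference B − A = 11938 − 11502 = 436

436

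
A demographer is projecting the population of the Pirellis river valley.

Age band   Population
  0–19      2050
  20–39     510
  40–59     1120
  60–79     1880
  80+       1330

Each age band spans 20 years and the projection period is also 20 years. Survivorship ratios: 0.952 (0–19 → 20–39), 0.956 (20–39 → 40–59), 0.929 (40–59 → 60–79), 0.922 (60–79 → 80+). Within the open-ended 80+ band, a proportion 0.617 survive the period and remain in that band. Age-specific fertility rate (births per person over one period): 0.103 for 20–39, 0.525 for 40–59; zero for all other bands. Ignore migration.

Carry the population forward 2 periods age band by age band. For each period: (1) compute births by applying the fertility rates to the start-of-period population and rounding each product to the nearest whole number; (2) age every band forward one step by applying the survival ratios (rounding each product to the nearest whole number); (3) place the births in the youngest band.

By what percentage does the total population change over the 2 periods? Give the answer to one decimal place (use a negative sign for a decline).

-14.1

— Period 1 —
Births: 510 × 0.103 = 53  |  1120 × 0.525 = 588 — total 641
20–39: 2050 × 0.952 = 1952
40–59: 510 × 0.956 = 488
60–79: 1120 × 0.929 = 1040
80+: 1880 × 0.922 + 1330 × 0.617 = 1733 + 821 = 2554
Population now: 0–19=641, 20–39=1952, 40–59=488, 60–79=1040, 80+=2554
— Period 2 —
Births: 1952 × 0.103 = 201  |  488 × 0.525 = 256 — total 457
20–39: 641 × 0.952 = 610
40–59: 1952 × 0.956 = 1866
60–79: 488 × 0.929 = 453
80+: 1040 × 0.922 + 2554 × 0.617 = 959 + 1576 = 2535
Population now: 0–19=457, 20–39=610, 40–59=1866, 60–79=453, 80+=2535
Total: 6890 → 5921; change = -969; percentage change = -14.1%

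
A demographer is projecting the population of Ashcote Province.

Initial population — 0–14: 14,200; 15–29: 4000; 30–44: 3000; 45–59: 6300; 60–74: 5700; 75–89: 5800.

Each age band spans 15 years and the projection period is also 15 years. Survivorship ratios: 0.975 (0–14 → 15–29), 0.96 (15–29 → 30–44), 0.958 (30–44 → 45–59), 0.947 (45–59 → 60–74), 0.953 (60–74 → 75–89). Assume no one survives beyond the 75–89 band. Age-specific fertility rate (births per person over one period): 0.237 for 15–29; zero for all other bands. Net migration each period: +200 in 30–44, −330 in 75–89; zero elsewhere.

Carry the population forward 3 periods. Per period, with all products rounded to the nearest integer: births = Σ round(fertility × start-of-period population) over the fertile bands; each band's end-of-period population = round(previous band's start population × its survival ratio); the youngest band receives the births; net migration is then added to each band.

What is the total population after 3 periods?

Period 1:
Births: 4000 * 0.237 = 948
15–29: 14200 * 0.975 = 13845
30–44: 4000 * 0.96 = 3840
45–59: 3000 * 0.958 = 2874
60–74: 6300 * 0.947 = 5966
75–89: 5700 * 0.953 = 5432
Net migration: 30–44 + 200 → 4040; 75–89 − 330 → 5102
Population now: 0–14=948, 15–29=13845, 30–44=4040, 45–59=2874, 60–74=5966, 75–89=5102
Period 2:
Births: 13845 * 0.237 = 3281
15–29: 948 * 0.975 = 924
30–44: 13845 * 0.96 = 13291
45–59: 4040 * 0.958 = 3870
60–74: 2874 * 0.947 = 2722
75–89: 5966 * 0.953 = 5686
Net migration: 30–44 + 200 → 13491; 75–89 − 330 → 5356
Population now: 0–14=3281, 15–29=924, 30–44=13491, 45–59=3870, 60–74=2722, 75–89=5356
Period 3:
Births: 924 * 0.237 = 219
15–29: 3281 * 0.975 = 3199
30–44: 924 * 0.96 = 887
45–59: 13491 * 0.958 = 12924
60–74: 3870 * 0.947 = 3665
75–89: 2722 * 0.953 = 2594
Net migration: 30–44 + 200 → 1087; 75–89 − 330 → 2264
Population now: 0–14=219, 15–29=3199, 30–44=1087, 45–59=12924, 60–74=3665, 75–89=2264
Total after period 3: 219 + 3199 + 1087 + 12924 + 3665 + 2264 = 23358

23358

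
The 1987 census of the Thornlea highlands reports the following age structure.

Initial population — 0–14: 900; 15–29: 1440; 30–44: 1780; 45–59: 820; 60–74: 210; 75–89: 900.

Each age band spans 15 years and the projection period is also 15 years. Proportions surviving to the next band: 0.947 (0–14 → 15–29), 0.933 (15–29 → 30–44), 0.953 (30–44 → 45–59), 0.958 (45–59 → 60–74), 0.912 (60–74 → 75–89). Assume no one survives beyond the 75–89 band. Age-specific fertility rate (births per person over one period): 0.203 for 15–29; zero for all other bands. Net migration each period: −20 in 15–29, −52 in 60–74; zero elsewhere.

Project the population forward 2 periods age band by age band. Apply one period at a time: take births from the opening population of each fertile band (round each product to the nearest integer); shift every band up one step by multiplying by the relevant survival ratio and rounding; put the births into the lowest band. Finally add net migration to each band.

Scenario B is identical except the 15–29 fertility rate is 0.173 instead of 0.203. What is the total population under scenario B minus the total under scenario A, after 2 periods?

Numbering the bands 1..6 from youngest to oldest:
— Period 1 —
Births: 1440 * 0.203 = 292
Band 2: 900 * 0.947 = 852
Band 3: 1440 * 0.933 = 1344
Band 4: 1780 * 0.953 = 1696
Band 5: 820 * 0.958 = 786
Band 6: 210 * 0.912 = 192
Net migration: Band 2 − 20 → 832; Band 5 − 52 → 734
End of period: [292, 832, 1344, 1696, 734, 192]
— Period 2 —
Births: 832 * 0.203 = 169
Band 2: 292 * 0.947 = 277
Band 3: 832 * 0.933 = 776
Band 4: 1344 * 0.953 = 1281
Band 5: 1696 * 0.958 = 1625
Band 6: 734 * 0.912 = 669
Net migration: Band 2 − 20 → 257; Band 5 − 52 → 1573
End of period: [169, 257, 776, 1281, 1573, 669]
Scenario A total after 2 periods: 4725
Scenario B projection —
— Period 1 —
Births: 1440 * 0.173 = 249
Band 2: 900 * 0.947 = 852
Band 3: 1440 * 0.933 = 1344
Band 4: 1780 * 0.953 = 1696
Band 5: 820 * 0.958 = 786
Band 6: 210 * 0.912 = 192
Net migration: Band 2 − 20 → 832; Band 5 − 52 → 734
End of period: [249, 832, 1344, 1696, 734, 192]
— Period 2 —
Births: 832 * 0.173 = 144
Band 2: 249 * 0.947 = 236
Band 3: 832 * 0.933 = 776
Band 4: 1344 * 0.953 = 1281
Band 5: 1696 * 0.958 = 1625
Band 6: 734 * 0.912 = 669
Net migration: Band 2 − 20 → 216; Band 5 − 52 → 1573
End of period: [144, 216, 776, 1281, 1573, 669]
Scenario B total after 2 periods: 4659
Difference B − A = 4659 − 4725 = -66

-66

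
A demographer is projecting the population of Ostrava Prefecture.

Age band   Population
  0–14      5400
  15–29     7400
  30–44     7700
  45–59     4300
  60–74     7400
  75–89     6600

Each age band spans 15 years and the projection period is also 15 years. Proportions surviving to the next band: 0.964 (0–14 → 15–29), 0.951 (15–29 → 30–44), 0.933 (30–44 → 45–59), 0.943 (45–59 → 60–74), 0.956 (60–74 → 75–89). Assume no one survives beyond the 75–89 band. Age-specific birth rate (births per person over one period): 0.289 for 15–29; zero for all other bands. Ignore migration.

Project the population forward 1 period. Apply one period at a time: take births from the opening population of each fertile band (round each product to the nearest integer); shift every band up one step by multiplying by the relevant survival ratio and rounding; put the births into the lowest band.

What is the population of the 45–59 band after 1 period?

7184

(Bands numbered youngest = 1 to oldest = 6.)
— Period 1 —
Births: 7400 * 0.289 = 2139
Band 2: 5400 * 0.964 = 5206
Band 3: 7400 * 0.951 = 7037
Band 4: 7700 * 0.933 = 7184
Band 5: 4300 * 0.943 = 4055
Band 6: 7400 * 0.956 = 7074
Population now: 0–14=2139, 15–29=5206, 30–44=7037, 45–59=7184, 60–74=4055, 75–89=7074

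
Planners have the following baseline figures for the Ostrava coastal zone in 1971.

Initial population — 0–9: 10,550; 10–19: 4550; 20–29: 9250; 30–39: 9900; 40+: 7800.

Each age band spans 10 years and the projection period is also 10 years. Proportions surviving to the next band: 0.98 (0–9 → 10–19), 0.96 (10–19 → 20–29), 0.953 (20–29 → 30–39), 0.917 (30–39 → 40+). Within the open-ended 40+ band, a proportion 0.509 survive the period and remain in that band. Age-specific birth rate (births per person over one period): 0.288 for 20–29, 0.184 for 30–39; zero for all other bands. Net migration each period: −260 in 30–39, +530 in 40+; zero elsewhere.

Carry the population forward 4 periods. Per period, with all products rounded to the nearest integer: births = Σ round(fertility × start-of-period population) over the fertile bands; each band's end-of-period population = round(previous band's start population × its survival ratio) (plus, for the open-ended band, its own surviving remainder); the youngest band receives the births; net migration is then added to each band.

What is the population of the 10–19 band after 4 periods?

3504

— Period 1 —
Births: 9250 * 0.288 = 2664  |  9900 * 0.184 = 1822 → total 4486
10–19: 10550 * 0.98 = 10339
20–29: 4550 * 0.96 = 4368
30–39: 9250 * 0.953 = 8815
40+: 9900 * 0.917 + 7800 * 0.509 = 9078 + 3970 = 13048
Net migration: 30–39 − 260 → 8555; 40+ + 530 → 13578
→ [4486, 10339, 4368, 8555, 13578]
— Period 2 —
Births: 4368 * 0.288 = 1258  |  8555 * 0.184 = 1574 → total 2832
10–19: 4486 * 0.98 = 4396
20–29: 10339 * 0.96 = 9925
30–39: 4368 * 0.953 = 4163
40+: 8555 * 0.917 + 13578 * 0.509 = 7845 + 6911 = 14756
Net migration: 30–39 − 260 → 3903; 40+ + 530 → 15286
→ [2832, 4396, 9925, 3903, 15286]
— Period 3 —
Births: 9925 * 0.288 = 2858  |  3903 * 0.184 = 718 → total 3576
10–19: 2832 * 0.98 = 2775
20–29: 4396 * 0.96 = 4220
30–39: 9925 * 0.953 = 9459
40+: 3903 * 0.917 + 15286 * 0.509 = 3579 + 7781 = 11360
Net migration: 30–39 − 260 → 9199; 40+ + 530 → 11890
→ [3576, 2775, 4220, 9199, 11890]
— Period 4 —
Births: 4220 * 0.288 = 1215  |  9199 * 0.184 = 1693 → total 2908
10–19: 3576 * 0.98 = 3504
20–29: 2775 * 0.96 = 2664
30–39: 4220 * 0.953 = 4022
40+: 9199 * 0.917 + 11890 * 0.509 = 8435 + 6052 = 14487
Net migration: 30–39 − 260 → 3762; 40+ + 530 → 15017
→ [2908, 3504, 2664, 3762, 15017]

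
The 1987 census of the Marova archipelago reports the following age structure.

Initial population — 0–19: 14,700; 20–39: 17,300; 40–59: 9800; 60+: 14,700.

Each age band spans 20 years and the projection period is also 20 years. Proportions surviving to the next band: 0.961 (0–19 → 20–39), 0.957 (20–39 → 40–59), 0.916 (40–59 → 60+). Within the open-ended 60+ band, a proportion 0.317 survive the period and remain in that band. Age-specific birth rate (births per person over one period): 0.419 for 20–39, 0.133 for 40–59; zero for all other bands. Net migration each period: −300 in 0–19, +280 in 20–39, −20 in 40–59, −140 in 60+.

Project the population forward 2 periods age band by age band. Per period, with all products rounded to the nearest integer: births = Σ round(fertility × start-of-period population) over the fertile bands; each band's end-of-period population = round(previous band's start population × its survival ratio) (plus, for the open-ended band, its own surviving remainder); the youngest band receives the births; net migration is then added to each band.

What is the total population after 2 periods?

49199

— Period 1 —
Births: 17300 * 0.419 = 7249 ; 9800 * 0.133 = 1303 ⇒ total 8552
20–39: 14700 * 0.961 = 14127
40–59: 17300 * 0.957 = 16556
60+: 9800 * 0.916 + 14700 * 0.317 = 8977 + 4660 = 13637
Net migration: 0–19 − 300 → 8252; 20–39 + 280 → 14407; 40–59 − 20 → 16536; 60+ − 140 → 13497
→ [8252, 14407, 16536, 13497]
— Period 2 —
Births: 14407 * 0.419 = 6037 ; 16536 * 0.133 = 2199 ⇒ total 8236
20–39: 8252 * 0.961 = 7930
40–59: 14407 * 0.957 = 13787
60+: 16536 * 0.916 + 13497 * 0.317 = 15147 + 4279 = 19426
Net migration: 0–19 − 300 → 7936; 20–39 + 280 → 8210; 40–59 − 20 → 13767; 60+ − 140 → 19286
→ [7936, 8210, 13767, 19286]
Total after period 2: 7936 + 8210 + 13767 + 19286 = 49199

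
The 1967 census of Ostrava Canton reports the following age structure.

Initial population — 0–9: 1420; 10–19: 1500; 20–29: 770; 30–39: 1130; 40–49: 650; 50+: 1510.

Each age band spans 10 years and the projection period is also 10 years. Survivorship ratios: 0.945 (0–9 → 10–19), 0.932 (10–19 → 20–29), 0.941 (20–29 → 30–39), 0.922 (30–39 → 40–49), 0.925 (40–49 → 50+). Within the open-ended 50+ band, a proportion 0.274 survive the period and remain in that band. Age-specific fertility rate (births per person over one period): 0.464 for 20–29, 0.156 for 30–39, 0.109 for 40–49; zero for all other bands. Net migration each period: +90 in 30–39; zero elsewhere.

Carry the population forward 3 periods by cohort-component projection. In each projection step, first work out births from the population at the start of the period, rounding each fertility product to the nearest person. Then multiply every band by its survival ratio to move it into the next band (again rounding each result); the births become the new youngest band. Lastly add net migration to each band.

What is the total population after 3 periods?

5852

Period 1:
Births: 770 × 0.464 = 357 ; 1130 × 0.156 = 176 ; 650 × 0.109 = 71 → 604
10–19: 1420 × 0.945 = 1342
20–29: 1500 × 0.932 = 1398
30–39: 770 × 0.941 = 725
40–49: 1130 × 0.922 = 1042
50+: 650 × 0.925 + 1510 × 0.274 = 601 + 414 = 1015
Net migration: 30–39 + 90 → 815
End of period: [604, 1342, 1398, 815, 1042, 1015]
Period 2:
Births: 1398 × 0.464 = 649 ; 815 × 0.156 = 127 ; 1042 × 0.109 = 114 → 890
10–19: 604 × 0.945 = 571
20–29: 1342 × 0.932 = 1251
30–39: 1398 × 0.941 = 1316
40–49: 815 × 0.922 = 751
50+: 1042 × 0.925 + 1015 × 0.274 = 964 + 278 = 1242
Net migration: 30–39 + 90 → 1406
End of period: [890, 571, 1251, 1406, 751, 1242]
Period 3:
Births: 1251 × 0.464 = 580 ; 1406 × 0.156 = 219 ; 751 × 0.109 = 82 → 881
10–19: 890 × 0.945 = 841
20–29: 571 × 0.932 = 532
30–39: 1251 × 0.941 = 1177
40–49: 1406 × 0.922 = 1296
50+: 751 × 0.925 + 1242 × 0.274 = 695 + 340 = 1035
Net migration: 30–39 + 90 → 1267
End of period: [881, 841, 532, 1267, 1296, 1035]
Total after period 3: 881 + 841 + 532 + 1267 + 1296 + 1035 = 5852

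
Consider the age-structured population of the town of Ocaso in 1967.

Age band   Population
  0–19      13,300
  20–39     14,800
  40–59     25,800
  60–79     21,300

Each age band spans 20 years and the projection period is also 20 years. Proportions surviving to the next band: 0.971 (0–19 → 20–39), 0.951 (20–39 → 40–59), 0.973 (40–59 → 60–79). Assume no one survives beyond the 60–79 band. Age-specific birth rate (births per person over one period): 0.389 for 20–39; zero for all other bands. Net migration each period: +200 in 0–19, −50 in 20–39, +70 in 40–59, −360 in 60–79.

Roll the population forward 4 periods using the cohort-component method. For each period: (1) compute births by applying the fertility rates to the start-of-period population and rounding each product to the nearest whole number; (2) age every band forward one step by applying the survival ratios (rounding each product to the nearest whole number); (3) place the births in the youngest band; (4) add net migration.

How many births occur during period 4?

1946

Let group 1 be 0–19 through group 4 = 60–79.
— Period 1 —
Births: 14800 × 0.389 = 5757
Group 2: 13300 × 0.971 = 12914
Group 3: 14800 × 0.951 = 14075
Group 4: 25800 × 0.973 = 25103
Net migration: Group 1 + 200 → 5957; Group 2 − 50 → 12864; Group 3 + 70 → 14145; Group 4 − 360 → 24743
Giving 5957 / 12864 / 14145 / 24743.
— Period 2 —
Births: 12864 × 0.389 = 5004
Group 2: 5957 × 0.971 = 5784
Group 3: 12864 × 0.951 = 12234
Group 4: 14145 × 0.973 = 13763
Net migration: Group 1 + 200 → 5204; Group 2 − 50 → 5734; Group 3 + 70 → 12304; Group 4 − 360 → 13403
Giving 5204 / 5734 / 12304 / 13403.
— Period 3 —
Births: 5734 × 0.389 = 2231
Group 2: 5204 × 0.971 = 5053
Group 3: 5734 × 0.951 = 5453
Group 4: 12304 × 0.973 = 11972
Net migration: Group 1 + 200 → 2431; Group 2 − 50 → 5003; Group 3 + 70 → 5523; Group 4 − 360 → 11612
Giving 2431 / 5003 / 5523 / 11612.
— Period 4 —
Births: 5003 × 0.389 = 1946
Group 2: 2431 × 0.971 = 2361
Group 3: 5003 × 0.951 = 4758
Group 4: 5523 × 0.973 = 5374
Net migration: Group 1 + 200 → 2146; Group 2 − 50 → 2311; Group 3 + 70 → 4828; Group 4 − 360 → 5014
Giving 2146 / 2311 / 4828 / 5014.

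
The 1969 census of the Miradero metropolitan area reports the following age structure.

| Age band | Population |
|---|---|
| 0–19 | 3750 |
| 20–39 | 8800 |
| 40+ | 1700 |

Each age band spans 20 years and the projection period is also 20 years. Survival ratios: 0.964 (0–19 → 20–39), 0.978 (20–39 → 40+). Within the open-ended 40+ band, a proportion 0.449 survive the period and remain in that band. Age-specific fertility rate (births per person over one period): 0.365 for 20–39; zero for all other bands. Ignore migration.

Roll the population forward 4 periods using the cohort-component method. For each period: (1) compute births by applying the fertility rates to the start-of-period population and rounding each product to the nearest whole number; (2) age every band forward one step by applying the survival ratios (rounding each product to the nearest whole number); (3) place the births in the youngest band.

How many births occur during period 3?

Numbering the bands 1..3 from youngest to oldest:
[period 1]
Births: 8800 × 0.365 = 3212
Band 2: 3750 × 0.964 = 3615
Band 3: 8800 × 0.978 + 1700 × 0.449 = 8606 + 763 = 9369
→ [3212, 3615, 9369]
[period 2]
Births: 3615 × 0.365 = 1319
Band 2: 3212 × 0.964 = 3096
Band 3: 3615 × 0.978 + 9369 × 0.449 = 3535 + 4207 = 7742
→ [1319, 3096, 7742]
[period 3]
Births: 3096 × 0.365 = 1130
Band 2: 1319 × 0.964 = 1272
Band 3: 3096 × 0.978 + 7742 × 0.449 = 3028 + 3476 = 6504
→ [1130, 1272, 6504]

1130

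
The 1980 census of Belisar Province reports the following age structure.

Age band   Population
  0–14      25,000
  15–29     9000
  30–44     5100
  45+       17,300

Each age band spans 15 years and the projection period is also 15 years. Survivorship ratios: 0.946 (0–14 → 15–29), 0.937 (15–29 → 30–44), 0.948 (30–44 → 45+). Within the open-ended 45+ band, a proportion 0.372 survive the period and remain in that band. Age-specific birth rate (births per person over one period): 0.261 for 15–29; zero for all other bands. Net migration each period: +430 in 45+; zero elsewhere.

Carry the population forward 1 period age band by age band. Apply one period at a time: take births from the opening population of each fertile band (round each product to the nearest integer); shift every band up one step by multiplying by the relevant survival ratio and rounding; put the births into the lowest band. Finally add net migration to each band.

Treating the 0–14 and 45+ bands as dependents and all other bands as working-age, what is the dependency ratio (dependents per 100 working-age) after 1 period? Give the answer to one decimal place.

43.8

Period 1:
Births: 9000 × 0.261 = 2349
15–29: 25000 × 0.946 = 23650
30–44: 9000 × 0.937 = 8433
45+: 5100 × 0.948 + 17300 × 0.372 = 4835 + 6436 = 11271
Net migration: 45+ + 430 → 11701
End of period: [2349, 23650, 8433, 11701]
Dependents (band 0–14 + band 45+) = 2349 + 11701 = 14050; working-age = 32083; ratio = 14050/32083 × 100 = 43.8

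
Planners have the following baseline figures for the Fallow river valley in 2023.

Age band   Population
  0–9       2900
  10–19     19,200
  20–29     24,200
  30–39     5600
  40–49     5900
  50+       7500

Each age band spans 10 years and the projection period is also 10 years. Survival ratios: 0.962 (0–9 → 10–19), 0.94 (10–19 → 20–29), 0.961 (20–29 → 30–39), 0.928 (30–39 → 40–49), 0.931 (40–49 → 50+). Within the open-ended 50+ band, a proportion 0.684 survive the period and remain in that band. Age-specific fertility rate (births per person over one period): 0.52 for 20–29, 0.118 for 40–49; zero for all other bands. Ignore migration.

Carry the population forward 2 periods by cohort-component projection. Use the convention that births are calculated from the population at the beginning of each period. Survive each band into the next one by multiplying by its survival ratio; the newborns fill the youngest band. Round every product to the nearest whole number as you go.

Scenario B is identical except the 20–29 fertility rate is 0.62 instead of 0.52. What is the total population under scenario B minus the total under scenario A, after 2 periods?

Period 1.
Births: 24200 × 0.52 = 12584  |  5900 × 0.118 = 696 → total 13280
10–19: 2900 × 0.962 = 2790
20–29: 19200 × 0.94 = 18048
30–39: 24200 × 0.961 = 23256
40–49: 5600 × 0.928 = 5197
50+: 5900 × 0.931 + 7500 × 0.684 = 5493 + 5130 = 10623
Population now: 0–9=13280, 10–19=2790, 20–29=18048, 30–39=23256, 40–49=5197, 50+=10623
Period 2.
Births: 18048 × 0.52 = 9385  |  5197 × 0.118 = 613 → total 9998
10–19: 13280 × 0.962 = 12775
20–29: 2790 × 0.94 = 2623
30–39: 18048 × 0.961 = 17344
40–49: 23256 × 0.928 = 21582
50+: 5197 × 0.931 + 10623 × 0.684 = 4838 + 7266 = 12104
Population now: 0–9=9998, 10–19=12775, 20–29=2623, 30–39=17344, 40–49=21582, 50+=12104
Scenario A total after 2 periods: 76426
Scenario B projection —
Period 1.
Births: 24200 × 0.62 = 15004  |  5900 × 0.118 = 696 → total 15700
10–19: 2900 × 0.962 = 2790
20–29: 19200 × 0.94 = 18048
30–39: 24200 × 0.961 = 23256
40–49: 5600 × 0.928 = 5197
50+: 5900 × 0.931 + 7500 × 0.684 = 5493 + 5130 = 10623
Population now: 0–9=15700, 10–19=2790, 20–29=18048, 30–39=23256, 40–49=5197, 50+=10623
Period 2.
Births: 18048 × 0.62 = 11190  |  5197 × 0.118 = 613 → total 11803
10–19: 15700 × 0.962 = 15103
20–29: 2790 × 0.94 = 2623
30–39: 18048 × 0.961 = 17344
40–49: 23256 × 0.928 = 21582
50+: 5197 × 0.931 + 10623 × 0.684 = 4838 + 7266 = 12104
Population now: 0–9=11803, 10–19=15103, 20–29=2623, 30–39=17344, 40–49=21582, 50+=12104
Scenario B total after 2 periods: 80559
Difference B − A = 80559 − 76426 = 4133

4133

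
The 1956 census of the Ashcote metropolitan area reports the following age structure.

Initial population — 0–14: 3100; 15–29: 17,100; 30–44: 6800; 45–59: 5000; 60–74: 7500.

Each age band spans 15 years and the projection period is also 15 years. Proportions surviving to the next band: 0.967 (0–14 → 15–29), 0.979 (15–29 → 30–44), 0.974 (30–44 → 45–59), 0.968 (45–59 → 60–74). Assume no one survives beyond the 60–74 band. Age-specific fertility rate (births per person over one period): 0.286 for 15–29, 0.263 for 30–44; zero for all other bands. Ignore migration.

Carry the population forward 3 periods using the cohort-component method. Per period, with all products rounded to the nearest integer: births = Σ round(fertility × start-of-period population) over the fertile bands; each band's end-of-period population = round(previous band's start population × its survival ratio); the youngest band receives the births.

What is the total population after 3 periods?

Numbering the groups 1..5 from youngest to oldest:
— Period 1 —
Births: 17100 × 0.286 = 4891  |  6800 × 0.263 = 1788 → 6679
Group 2: 3100 × 0.967 = 2998
Group 3: 17100 × 0.979 = 16741
Group 4: 6800 × 0.974 = 6623
Group 5: 5000 × 0.968 = 4840
Population now: 0–14=6679, 15–29=2998, 30–44=16741, 45–59=6623, 60–74=4840
— Period 2 —
Births: 2998 × 0.286 = 857  |  16741 × 0.263 = 4403 → 5260
Group 2: 6679 × 0.967 = 6459
Group 3: 2998 × 0.979 = 2935
Group 4: 16741 × 0.974 = 16306
Group 5: 6623 × 0.968 = 6411
Population now: 0–14=5260, 15–29=6459, 30–44=2935, 45–59=16306, 60–74=6411
— Period 3 —
Births: 6459 × 0.286 = 1847  |  2935 × 0.263 = 772 → 2619
Group 2: 5260 × 0.967 = 5086
Group 3: 6459 × 0.979 = 6323
Group 4: 2935 × 0.974 = 2859
Group 5: 16306 × 0.968 = 15784
Population now: 0–14=2619, 15–29=5086, 30–44=6323, 45–59=2859, 60–74=15784
Total after period 3: 2619 + 5086 + 6323 + 2859 + 15784 = 32671

32671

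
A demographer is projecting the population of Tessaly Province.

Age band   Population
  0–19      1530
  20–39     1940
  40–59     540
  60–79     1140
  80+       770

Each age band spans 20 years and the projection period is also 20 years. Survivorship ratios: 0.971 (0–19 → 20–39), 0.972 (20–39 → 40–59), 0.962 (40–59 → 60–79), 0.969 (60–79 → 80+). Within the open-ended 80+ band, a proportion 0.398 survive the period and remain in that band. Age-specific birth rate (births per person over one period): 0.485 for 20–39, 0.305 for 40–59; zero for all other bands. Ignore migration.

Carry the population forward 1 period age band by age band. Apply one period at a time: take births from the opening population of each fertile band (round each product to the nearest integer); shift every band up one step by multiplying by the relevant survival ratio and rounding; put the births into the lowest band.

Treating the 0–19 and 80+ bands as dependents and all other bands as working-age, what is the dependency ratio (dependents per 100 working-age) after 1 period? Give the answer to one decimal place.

Let group 1 be 0–19 through group 5 = 80+.
[period 1]
Births: 1940 * 0.485 = 941, 540 * 0.305 = 165 → 1106
Group 2: 1530 * 0.971 = 1486
Group 3: 1940 * 0.972 = 1886
Group 4: 540 * 0.962 = 519
Group 5: 1140 * 0.969 + 770 * 0.398 = 1105 + 306 = 1411
End of period: [1106, 1486, 1886, 519, 1411]
Dependents (band 0–19 + band 80+) = 1106 + 1411 = 2517; working-age = 3891; ratio = 2517/3891 × 100 = 64.7

64.7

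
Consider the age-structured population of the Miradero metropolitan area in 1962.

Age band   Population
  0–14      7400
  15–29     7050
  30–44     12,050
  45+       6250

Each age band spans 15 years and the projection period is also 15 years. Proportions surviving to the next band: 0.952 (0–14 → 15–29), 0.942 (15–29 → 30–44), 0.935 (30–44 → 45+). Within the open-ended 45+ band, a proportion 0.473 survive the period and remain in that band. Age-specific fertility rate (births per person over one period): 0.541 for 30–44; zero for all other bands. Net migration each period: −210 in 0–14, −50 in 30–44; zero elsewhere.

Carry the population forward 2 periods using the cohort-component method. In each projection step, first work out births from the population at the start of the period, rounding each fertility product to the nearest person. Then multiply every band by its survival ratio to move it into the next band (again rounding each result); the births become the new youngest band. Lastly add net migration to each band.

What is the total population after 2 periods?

28838

Let group 1 be 0–14 through group 4 = 45+.
[period 1]
Births: 12050 * 0.541 = 6519
Group 2: 7400 * 0.952 = 7045
Group 3: 7050 * 0.942 = 6641
Group 4: 12050 * 0.935 + 6250 * 0.473 = 11267 + 2956 = 14223
Net migration: Group 1 − 210 → 6309; Group 3 − 50 → 6591
Giving 6309 / 7045 / 6591 / 14223.
[period 2]
Births: 6591 * 0.541 = 3566
Group 2: 6309 * 0.952 = 6006
Group 3: 7045 * 0.942 = 6636
Group 4: 6591 * 0.935 + 14223 * 0.473 = 6163 + 6727 = 12890
Net migration: Group 1 − 210 → 3356; Group 3 − 50 → 6586
Giving 3356 / 6006 / 6586 / 12890.
Total after period 2: 3356 + 6006 + 6586 + 12890 = 28838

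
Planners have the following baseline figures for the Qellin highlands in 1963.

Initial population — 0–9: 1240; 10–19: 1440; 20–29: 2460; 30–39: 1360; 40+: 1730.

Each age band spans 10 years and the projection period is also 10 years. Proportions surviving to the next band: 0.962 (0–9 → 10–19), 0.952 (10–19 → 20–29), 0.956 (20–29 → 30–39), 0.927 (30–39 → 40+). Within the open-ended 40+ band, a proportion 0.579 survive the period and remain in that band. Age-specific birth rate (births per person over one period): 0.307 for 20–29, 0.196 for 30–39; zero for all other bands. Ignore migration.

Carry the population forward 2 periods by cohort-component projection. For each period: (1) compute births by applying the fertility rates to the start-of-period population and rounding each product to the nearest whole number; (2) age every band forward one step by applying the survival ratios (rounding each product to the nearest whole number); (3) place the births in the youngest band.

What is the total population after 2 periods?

— Period 1 —
Births: 2460 × 0.307 = 755  |  1360 × 0.196 = 267 — total 1022
10–19: 1240 × 0.962 = 1193
20–29: 1440 × 0.952 = 1371
30–39: 2460 × 0.956 = 2352
40+: 1360 × 0.927 + 1730 × 0.579 = 1261 + 1002 = 2263
→ [1022, 1193, 1371, 2352, 2263]
— Period 2 —
Births: 1371 × 0.307 = 421  |  2352 × 0.196 = 461 — total 882
10–19: 1022 × 0.962 = 983
20–29: 1193 × 0.952 = 1136
30–39: 1371 × 0.956 = 1311
40+: 2352 × 0.927 + 2263 × 0.579 = 2180 + 1310 = 3490
→ [882, 983, 1136, 1311, 3490]
Total after period 2: 882 + 983 + 1136 + 1311 + 3490 = 7802

7802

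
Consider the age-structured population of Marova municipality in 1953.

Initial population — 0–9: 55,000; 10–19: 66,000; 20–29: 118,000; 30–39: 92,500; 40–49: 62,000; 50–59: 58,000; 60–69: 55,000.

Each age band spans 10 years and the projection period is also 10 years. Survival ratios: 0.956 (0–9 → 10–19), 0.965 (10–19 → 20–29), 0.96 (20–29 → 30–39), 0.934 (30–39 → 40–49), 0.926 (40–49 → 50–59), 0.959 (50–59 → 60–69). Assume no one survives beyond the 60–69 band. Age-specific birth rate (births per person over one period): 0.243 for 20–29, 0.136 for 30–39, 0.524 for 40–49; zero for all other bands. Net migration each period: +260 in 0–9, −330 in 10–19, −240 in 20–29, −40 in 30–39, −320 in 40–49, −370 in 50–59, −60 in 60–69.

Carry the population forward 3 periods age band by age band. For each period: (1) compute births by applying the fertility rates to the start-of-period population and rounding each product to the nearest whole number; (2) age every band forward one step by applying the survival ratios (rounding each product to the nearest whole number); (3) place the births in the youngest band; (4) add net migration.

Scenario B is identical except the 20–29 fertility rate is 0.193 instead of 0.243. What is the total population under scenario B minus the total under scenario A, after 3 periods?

Call the groups 1 to 7, youngest first.
After projecting period 1:
Births: 118000 × 0.243 = 28674  |  92500 × 0.136 = 12580  |  62000 × 0.524 = 32488 — total 73742
Group 2: 55000 × 0.956 = 52580
Group 3: 66000 × 0.965 = 63690
Group 4: 118000 × 0.96 = 113280
Group 5: 92500 × 0.934 = 86395
Group 6: 62000 × 0.926 = 57412
Group 7: 58000 × 0.959 = 55622
Net migration: Group 1 + 260 → 74002; Group 2 − 330 → 52250; Group 3 − 240 → 63450; Group 4 − 40 → 113240; Group 5 − 320 → 86075; Group 6 − 370 → 57042; Group 7 − 60 → 55562
Giving 74002 / 52250 / 63450 / 113240 / 86075 / 57042 / 55562.
After projecting period 2:
Births: 63450 × 0.243 = 15418  |  113240 × 0.136 = 15401  |  86075 × 0.524 = 45103 — total 75922
Group 2: 74002 × 0.956 = 70746
Group 3: 52250 × 0.965 = 50421
Group 4: 63450 × 0.96 = 60912
Group 5: 113240 × 0.934 = 105766
Group 6: 86075 × 0.926 = 79705
Group 7: 57042 × 0.959 = 54703
Net migration: Group 1 + 260 → 76182; Group 2 − 330 → 70416; Group 3 − 240 → 50181; Group 4 − 40 → 60872; Group 5 − 320 → 105446; Group 6 − 370 → 79335; Group 7 − 60 → 54643
Giving 76182 / 70416 / 50181 / 60872 / 105446 / 79335 / 54643.
After projecting period 3:
Births: 50181 × 0.243 = 12194  |  60872 × 0.136 = 8279  |  105446 × 0.524 = 55254 — total 75727
Group 2: 76182 × 0.956 = 72830
Group 3: 70416 × 0.965 = 67951
Group 4: 50181 × 0.96 = 48174
Group 5: 60872 × 0.934 = 56854
Group 6: 105446 × 0.926 = 97643
Group 7: 79335 × 0.959 = 76082
Net migration: Group 1 + 260 → 75987; Group 2 − 330 → 72500; Group 3 − 240 → 67711; Group 4 − 40 → 48134; Group 5 − 320 → 56534; Group 6 − 370 → 97273; Group 7 − 60 → 76022
Giving 75987 / 72500 / 67711 / 48134 / 56534 / 97273 / 76022.
Scenario A total after 3 periods: 494161
Scenario B projection —
After projecting period 1:
Births: 118000 × 0.193 = 22774  |  92500 × 0.136 = 12580  |  62000 × 0.524 = 32488 — total 67842
Group 2: 55000 × 0.956 = 52580
Group 3: 66000 × 0.965 = 63690
Group 4: 118000 × 0.96 = 113280
Group 5: 92500 × 0.934 = 86395
Group 6: 62000 × 0.926 = 57412
Group 7: 58000 × 0.959 = 55622
Net migration: Group 1 + 260 → 68102; Group 2 − 330 → 52250; Group 3 − 240 → 63450; Group 4 − 40 → 113240; Group 5 − 320 → 86075; Group 6 − 370 → 57042; Group 7 − 60 → 55562
Giving 68102 / 52250 / 63450 / 113240 / 86075 / 57042 / 55562.
After projecting period 2:
Births: 63450 × 0.193 = 12246  |  113240 × 0.136 = 15401  |  86075 × 0.524 = 45103 — total 72750
Group 2: 68102 × 0.956 = 65106
Group 3: 52250 × 0.965 = 50421
Group 4: 63450 × 0.96 = 60912
Group 5: 113240 × 0.934 = 105766
Group 6: 86075 × 0.926 = 79705
Group 7: 57042 × 0.959 = 54703
Net migration: Group 1 + 260 → 73010; Group 2 − 330 → 64776; Group 3 − 240 → 50181; Group 4 − 40 → 60872; Group 5 − 320 → 105446; Group 6 − 370 → 79335; Group 7 − 60 → 54643
Giving 73010 / 64776 / 50181 / 60872 / 105446 / 79335 / 54643.
After projecting period 3:
Births: 50181 × 0.193 = 9685  |  60872 × 0.136 = 8279  |  105446 × 0.524 = 55254 — total 73218
Group 2: 73010 × 0.956 = 69798
Group 3: 64776 × 0.965 = 62509
Group 4: 50181 × 0.96 = 48174
Group 5: 60872 × 0.934 = 56854
Group 6: 105446 × 0.926 = 97643
Group 7: 79335 × 0.959 = 76082
Net migration: Group 1 + 260 → 73478; Group 2 − 330 → 69468; Group 3 − 240 → 62269; Group 4 − 40 → 48134; Group 5 − 320 → 56534; Group 6 − 370 → 97273; Group 7 − 60 → 76022
Giving 73478 / 69468 / 62269 / 48134 / 56534 / 97273 / 76022.
Scenario B total after 3 periods: 483178
Difference B − A = 483178 − 494161 = -10983

-10983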